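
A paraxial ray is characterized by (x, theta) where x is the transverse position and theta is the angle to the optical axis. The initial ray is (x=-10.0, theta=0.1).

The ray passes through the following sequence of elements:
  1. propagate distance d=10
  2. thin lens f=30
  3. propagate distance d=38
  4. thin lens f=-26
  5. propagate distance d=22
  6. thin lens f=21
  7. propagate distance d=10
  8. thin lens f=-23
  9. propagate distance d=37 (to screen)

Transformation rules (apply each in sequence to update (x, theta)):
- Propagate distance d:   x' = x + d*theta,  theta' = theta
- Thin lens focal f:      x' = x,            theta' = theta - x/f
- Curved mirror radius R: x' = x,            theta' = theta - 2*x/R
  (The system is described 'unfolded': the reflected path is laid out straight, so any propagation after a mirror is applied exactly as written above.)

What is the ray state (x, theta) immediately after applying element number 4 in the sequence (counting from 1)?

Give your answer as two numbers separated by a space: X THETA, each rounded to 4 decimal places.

Initial: x=-10.0000 theta=0.1000
After 1 (propagate distance d=10): x=-9.0000 theta=0.1000
After 2 (thin lens f=30): x=-9.0000 theta=0.4000
After 3 (propagate distance d=38): x=6.2000 theta=0.4000
After 4 (thin lens f=-26): x=6.2000 theta=83/130 (≈0.6385)
Rounded to 4 decimal places: x = 6.2000, theta = 0.6385

Answer: 6.2000 0.6385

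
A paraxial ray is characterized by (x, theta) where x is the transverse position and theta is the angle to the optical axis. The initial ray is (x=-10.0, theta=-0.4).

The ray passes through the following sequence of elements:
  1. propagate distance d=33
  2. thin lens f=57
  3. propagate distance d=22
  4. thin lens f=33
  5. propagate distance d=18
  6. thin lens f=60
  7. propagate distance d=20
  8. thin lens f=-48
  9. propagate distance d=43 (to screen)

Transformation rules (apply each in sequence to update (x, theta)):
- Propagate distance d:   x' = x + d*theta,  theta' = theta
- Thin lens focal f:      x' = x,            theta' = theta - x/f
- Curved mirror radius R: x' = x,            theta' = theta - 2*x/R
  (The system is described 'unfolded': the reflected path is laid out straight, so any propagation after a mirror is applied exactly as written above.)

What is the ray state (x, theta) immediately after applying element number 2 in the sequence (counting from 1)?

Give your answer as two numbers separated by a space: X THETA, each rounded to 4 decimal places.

Initial: x=-10.0000 theta=-0.4000
After 1 (propagate distance d=33): x=-23.2000 theta=-0.4000
After 2 (thin lens f=57): x=-23.2000 theta=2/285 (≈0.0070)
Rounded to 4 decimal places: x = -23.2000, theta = 0.0070

Answer: -23.2000 0.0070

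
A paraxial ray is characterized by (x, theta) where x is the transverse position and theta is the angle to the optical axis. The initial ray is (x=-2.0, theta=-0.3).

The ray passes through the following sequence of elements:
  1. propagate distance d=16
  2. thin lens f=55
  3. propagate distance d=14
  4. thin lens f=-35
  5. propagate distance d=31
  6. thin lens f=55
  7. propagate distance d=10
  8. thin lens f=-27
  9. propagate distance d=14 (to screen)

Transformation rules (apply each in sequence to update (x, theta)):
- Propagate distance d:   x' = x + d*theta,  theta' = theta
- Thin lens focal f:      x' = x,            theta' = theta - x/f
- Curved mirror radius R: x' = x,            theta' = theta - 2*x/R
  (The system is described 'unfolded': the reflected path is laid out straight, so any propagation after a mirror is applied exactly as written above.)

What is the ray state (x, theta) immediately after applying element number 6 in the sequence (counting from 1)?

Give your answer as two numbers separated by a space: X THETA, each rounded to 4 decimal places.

Initial: x=-2.0000 theta=-0.3000
After 1 (propagate distance d=16): x=-6.8000 theta=-0.3000
After 2 (thin lens f=55): x=-6.8000 theta=-97/550 (≈-0.1764)
After 3 (propagate distance d=14): x=-2549/275 (≈-9.2691) theta=-97/550 (≈-0.1764)
After 4 (thin lens f=-35): x=-2549/275 (≈-9.2691) theta=-8493/19250 (≈-0.4412)
After 5 (propagate distance d=31): x=-441713/19250 (≈-22.9461) theta=-8493/19250 (≈-0.4412)
After 6 (thin lens f=55): x=-441713/19250 (≈-22.9461) theta=-12701/529375 (≈-0.0240)
Rounded to 4 decimal places: x = -22.9461, theta = -0.0240

Answer: -22.9461 -0.0240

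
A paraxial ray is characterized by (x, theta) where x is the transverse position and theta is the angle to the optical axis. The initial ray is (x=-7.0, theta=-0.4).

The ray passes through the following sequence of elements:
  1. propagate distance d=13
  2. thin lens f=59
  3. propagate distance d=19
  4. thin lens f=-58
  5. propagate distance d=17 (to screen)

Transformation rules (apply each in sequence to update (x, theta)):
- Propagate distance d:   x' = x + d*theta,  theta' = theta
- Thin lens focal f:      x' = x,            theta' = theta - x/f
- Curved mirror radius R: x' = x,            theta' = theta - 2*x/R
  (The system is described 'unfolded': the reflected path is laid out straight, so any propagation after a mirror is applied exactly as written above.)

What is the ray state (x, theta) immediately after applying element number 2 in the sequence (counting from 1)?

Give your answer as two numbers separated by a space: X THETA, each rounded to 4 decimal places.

Answer: -12.2000 -0.1932

Derivation:
Initial: x=-7.0000 theta=-0.4000
After 1 (propagate distance d=13): x=-12.2000 theta=-0.4000
After 2 (thin lens f=59): x=-12.2000 theta=-57/295 (≈-0.1932)
Rounded to 4 decimal places: x = -12.2000, theta = -0.1932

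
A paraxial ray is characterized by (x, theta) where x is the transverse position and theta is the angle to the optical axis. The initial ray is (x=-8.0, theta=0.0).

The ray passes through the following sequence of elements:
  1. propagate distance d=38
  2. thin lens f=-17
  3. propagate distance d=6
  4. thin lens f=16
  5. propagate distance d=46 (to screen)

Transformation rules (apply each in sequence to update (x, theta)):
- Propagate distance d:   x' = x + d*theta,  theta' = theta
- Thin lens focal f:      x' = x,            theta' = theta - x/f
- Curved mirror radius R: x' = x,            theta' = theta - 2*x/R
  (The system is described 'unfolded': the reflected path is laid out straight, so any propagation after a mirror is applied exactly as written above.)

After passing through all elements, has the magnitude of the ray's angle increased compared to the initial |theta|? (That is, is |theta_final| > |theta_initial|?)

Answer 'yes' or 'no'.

Answer: yes

Derivation:
Initial: x=-8.0000 theta=0.0000
After 1 (propagate distance d=38): x=-8.0000 theta=0.0000
After 2 (thin lens f=-17): x=-8.0000 theta=-8/17 (≈-0.4706)
After 3 (propagate distance d=6): x=-184/17 (≈-10.8235) theta=-8/17 (≈-0.4706)
After 4 (thin lens f=16): x=-184/17 (≈-10.8235) theta=7/34 (≈0.2059)
After 5 (propagate distance d=46 (to screen)): x=-23/17 (≈-1.3529) theta=7/34 (≈0.2059)
|theta_initial|=0.0000 |theta_final|=7/34 (≈0.2059) -> increased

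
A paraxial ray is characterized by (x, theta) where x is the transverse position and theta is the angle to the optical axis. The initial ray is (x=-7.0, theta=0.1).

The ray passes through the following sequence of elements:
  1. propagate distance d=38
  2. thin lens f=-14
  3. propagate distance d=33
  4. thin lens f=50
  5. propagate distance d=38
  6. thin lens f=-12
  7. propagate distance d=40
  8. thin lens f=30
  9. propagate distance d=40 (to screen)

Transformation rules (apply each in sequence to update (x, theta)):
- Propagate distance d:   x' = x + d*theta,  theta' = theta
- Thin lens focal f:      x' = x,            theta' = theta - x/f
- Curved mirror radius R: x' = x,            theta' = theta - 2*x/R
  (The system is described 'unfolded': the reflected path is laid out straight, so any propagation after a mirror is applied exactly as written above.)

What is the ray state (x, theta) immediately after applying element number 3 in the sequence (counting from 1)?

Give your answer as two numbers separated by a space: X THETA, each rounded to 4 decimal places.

Initial: x=-7.0000 theta=0.1000
After 1 (propagate distance d=38): x=-3.2000 theta=0.1000
After 2 (thin lens f=-14): x=-3.2000 theta=-9/70 (≈-0.1286)
After 3 (propagate distance d=33): x=-521/70 (≈-7.4429) theta=-9/70 (≈-0.1286)
Rounded to 4 decimal places: x = -7.4429, theta = -0.1286

Answer: -7.4429 -0.1286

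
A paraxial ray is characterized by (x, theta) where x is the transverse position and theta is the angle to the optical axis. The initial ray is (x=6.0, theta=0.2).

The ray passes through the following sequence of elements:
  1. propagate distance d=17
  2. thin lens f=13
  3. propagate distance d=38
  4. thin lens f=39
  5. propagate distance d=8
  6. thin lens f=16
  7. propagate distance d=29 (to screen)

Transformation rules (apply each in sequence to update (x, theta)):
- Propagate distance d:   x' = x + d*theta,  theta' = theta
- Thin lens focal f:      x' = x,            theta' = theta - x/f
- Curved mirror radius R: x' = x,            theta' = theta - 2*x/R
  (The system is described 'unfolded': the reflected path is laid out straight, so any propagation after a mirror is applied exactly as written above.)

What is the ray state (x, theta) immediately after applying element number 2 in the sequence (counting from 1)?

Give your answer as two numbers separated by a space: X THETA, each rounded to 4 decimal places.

Initial: x=6.0000 theta=0.2000
After 1 (propagate distance d=17): x=9.4000 theta=0.2000
After 2 (thin lens f=13): x=9.4000 theta=-34/65 (≈-0.5231)
Rounded to 4 decimal places: x = 9.4000, theta = -0.5231

Answer: 9.4000 -0.5231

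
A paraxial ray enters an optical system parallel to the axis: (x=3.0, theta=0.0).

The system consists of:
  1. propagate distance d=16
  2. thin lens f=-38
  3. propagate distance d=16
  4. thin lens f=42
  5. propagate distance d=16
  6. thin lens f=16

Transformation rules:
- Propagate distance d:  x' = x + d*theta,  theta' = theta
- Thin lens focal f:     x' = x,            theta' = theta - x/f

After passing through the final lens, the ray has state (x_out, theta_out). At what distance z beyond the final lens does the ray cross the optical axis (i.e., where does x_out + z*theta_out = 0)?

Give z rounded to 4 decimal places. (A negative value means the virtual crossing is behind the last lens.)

Initial: x=3.0000 theta=0.0000
After 1 (propagate distance d=16): x=3.0000 theta=0.0000
After 2 (thin lens f=-38): x=3.0000 theta=3/38 (≈0.0789)
After 3 (propagate distance d=16): x=81/19 (≈4.2632) theta=3/38 (≈0.0789)
After 4 (thin lens f=42): x=81/19 (≈4.2632) theta=-3/133 (≈-0.0226)
After 5 (propagate distance d=16): x=519/133 (≈3.9023) theta=-3/133 (≈-0.0226)
After 6 (thin lens f=16): x=519/133 (≈3.9023) theta=-81/304 (≈-0.2664)
z_focus = -x_out/theta_out = -(519/133)/(-81/304) = 2768/189 ≈ 14.6455
Rounded to 4 decimal places: z = 14.6455

Answer: 14.6455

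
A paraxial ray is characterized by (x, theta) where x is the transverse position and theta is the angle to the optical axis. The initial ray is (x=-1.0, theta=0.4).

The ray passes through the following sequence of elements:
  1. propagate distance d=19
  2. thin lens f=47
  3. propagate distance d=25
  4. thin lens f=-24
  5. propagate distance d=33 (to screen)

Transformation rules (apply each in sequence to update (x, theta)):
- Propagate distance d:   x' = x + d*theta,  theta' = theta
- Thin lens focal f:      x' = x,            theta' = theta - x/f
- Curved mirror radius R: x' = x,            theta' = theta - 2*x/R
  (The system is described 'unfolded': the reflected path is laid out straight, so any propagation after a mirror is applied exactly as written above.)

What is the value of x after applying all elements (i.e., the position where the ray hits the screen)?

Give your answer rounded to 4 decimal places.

Initial: x=-1.0000 theta=0.4000
After 1 (propagate distance d=19): x=6.6000 theta=0.4000
After 2 (thin lens f=47): x=6.6000 theta=61/235 (≈0.2596)
After 3 (propagate distance d=25): x=3076/235 (≈13.0894) theta=61/235 (≈0.2596)
After 4 (thin lens f=-24): x=3076/235 (≈13.0894) theta=227/282 (≈0.8050)
After 5 (propagate distance d=33 (to screen)): x=18637/470 (≈39.6532) theta=227/282 (≈0.8050)
Rounded to 4 decimal places: x = 39.6532

Answer: 39.6532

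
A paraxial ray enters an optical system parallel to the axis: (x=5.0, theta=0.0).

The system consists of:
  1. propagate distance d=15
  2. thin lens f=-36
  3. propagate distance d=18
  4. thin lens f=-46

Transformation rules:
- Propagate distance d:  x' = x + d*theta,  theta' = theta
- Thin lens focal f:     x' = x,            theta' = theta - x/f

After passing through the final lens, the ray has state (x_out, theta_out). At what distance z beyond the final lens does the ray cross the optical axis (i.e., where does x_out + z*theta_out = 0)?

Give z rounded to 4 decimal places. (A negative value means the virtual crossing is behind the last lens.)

Answer: -24.8400

Derivation:
Initial: x=5.0000 theta=0.0000
After 1 (propagate distance d=15): x=5.0000 theta=0.0000
After 2 (thin lens f=-36): x=5.0000 theta=5/36 (≈0.1389)
After 3 (propagate distance d=18): x=7.5000 theta=5/36 (≈0.1389)
After 4 (thin lens f=-46): x=7.5000 theta=125/414 (≈0.3019)
z_focus = -x_out/theta_out = -(7.5000)/(125/414) = -24.8400
Rounded to 4 decimal places: z = -24.8400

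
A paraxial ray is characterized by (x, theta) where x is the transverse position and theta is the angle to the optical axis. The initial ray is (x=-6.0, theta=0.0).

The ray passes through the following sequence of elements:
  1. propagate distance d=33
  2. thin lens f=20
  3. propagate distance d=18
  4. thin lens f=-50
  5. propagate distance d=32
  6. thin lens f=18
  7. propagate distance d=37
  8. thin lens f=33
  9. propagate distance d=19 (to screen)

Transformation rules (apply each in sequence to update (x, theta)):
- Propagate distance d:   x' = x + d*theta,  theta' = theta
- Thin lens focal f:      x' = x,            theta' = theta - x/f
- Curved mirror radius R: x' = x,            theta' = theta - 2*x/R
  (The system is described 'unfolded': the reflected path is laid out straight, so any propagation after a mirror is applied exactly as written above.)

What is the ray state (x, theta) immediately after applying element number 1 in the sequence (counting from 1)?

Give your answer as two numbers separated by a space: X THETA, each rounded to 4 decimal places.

Answer: -6.0000 0.0000

Derivation:
Initial: x=-6.0000 theta=0.0000
After 1 (propagate distance d=33): x=-6.0000 theta=0.0000
Rounded to 4 decimal places: x = -6.0000, theta = 0.0000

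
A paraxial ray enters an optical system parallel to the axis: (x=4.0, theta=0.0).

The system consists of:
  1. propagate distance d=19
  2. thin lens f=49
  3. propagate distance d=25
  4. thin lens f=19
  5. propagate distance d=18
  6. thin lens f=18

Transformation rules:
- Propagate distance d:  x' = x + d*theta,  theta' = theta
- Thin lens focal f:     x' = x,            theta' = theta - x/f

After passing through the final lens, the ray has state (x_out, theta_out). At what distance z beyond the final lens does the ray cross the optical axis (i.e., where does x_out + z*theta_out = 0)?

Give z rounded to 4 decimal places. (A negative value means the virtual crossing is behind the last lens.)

Answer: -12.5526

Derivation:
Initial: x=4.0000 theta=0.0000
After 1 (propagate distance d=19): x=4.0000 theta=0.0000
After 2 (thin lens f=49): x=4.0000 theta=-4/49 (≈-0.0816)
After 3 (propagate distance d=25): x=96/49 (≈1.9592) theta=-4/49 (≈-0.0816)
After 4 (thin lens f=19): x=96/49 (≈1.9592) theta=-172/931 (≈-0.1847)
After 5 (propagate distance d=18): x=-1272/931 (≈-1.3663) theta=-172/931 (≈-0.1847)
After 6 (thin lens f=18): x=-1272/931 (≈-1.3663) theta=-16/147 (≈-0.1088)
z_focus = -x_out/theta_out = -(-1272/931)/(-16/147) = -477/38 ≈ -12.5526
Rounded to 4 decimal places: z = -12.5526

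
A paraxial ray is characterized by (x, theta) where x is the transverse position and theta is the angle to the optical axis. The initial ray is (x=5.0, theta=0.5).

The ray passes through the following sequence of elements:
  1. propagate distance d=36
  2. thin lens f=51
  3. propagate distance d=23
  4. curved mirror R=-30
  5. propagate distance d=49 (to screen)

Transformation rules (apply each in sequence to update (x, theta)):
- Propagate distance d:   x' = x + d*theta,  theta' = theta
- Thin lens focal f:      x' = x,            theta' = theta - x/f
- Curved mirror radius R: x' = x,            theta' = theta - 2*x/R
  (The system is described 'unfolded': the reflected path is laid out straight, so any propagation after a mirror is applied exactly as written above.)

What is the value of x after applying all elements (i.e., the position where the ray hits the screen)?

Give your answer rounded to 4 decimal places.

Answer: 105.3458

Derivation:
Initial: x=5.0000 theta=0.5000
After 1 (propagate distance d=36): x=23.0000 theta=0.5000
After 2 (thin lens f=51): x=23.0000 theta=5/102 (≈0.0490)
After 3 (propagate distance d=23): x=2461/102 (≈24.1275) theta=5/102 (≈0.0490)
After 4 (curved mirror R=-30): x=2461/102 (≈24.1275) theta=1268/765 (≈1.6575)
After 5 (propagate distance d=49 (to screen)): x=161179/1530 (≈105.3458) theta=1268/765 (≈1.6575)
Rounded to 4 decimal places: x = 105.3458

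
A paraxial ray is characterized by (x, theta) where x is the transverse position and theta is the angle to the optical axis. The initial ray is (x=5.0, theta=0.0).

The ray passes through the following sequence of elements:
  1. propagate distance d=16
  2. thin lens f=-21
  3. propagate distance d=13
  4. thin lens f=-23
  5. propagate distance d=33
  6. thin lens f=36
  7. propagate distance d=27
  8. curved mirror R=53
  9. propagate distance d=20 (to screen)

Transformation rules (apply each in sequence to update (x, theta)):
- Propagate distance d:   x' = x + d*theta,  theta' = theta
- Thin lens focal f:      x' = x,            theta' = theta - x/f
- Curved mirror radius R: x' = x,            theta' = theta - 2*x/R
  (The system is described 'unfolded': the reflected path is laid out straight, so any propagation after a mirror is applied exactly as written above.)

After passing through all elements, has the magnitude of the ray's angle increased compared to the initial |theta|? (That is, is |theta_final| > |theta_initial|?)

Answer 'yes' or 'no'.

Answer: yes

Derivation:
Initial: x=5.0000 theta=0.0000
After 1 (propagate distance d=16): x=5.0000 theta=0.0000
After 2 (thin lens f=-21): x=5.0000 theta=5/21 (≈0.2381)
After 3 (propagate distance d=13): x=170/21 (≈8.0952) theta=5/21 (≈0.2381)
After 4 (thin lens f=-23): x=170/21 (≈8.0952) theta=95/161 (≈0.5901)
After 5 (propagate distance d=33): x=13315/483 (≈27.5673) theta=95/161 (≈0.5901)
After 6 (thin lens f=36): x=13315/483 (≈27.5673) theta=-3055/17388 (≈-0.1757)
After 7 (propagate distance d=27): x=44095/1932 (≈22.8235) theta=-3055/17388 (≈-0.1757)
After 8 (curved mirror R=53): x=44095/1932 (≈22.8235) theta=-955625/921564 (≈-1.0370)
After 9 (propagate distance d=20 (to screen)): x=1920815/921564 (≈2.0843) theta=-955625/921564 (≈-1.0370)
|theta_initial|=0.0000 |theta_final|=955625/921564 (≈1.0370) -> increased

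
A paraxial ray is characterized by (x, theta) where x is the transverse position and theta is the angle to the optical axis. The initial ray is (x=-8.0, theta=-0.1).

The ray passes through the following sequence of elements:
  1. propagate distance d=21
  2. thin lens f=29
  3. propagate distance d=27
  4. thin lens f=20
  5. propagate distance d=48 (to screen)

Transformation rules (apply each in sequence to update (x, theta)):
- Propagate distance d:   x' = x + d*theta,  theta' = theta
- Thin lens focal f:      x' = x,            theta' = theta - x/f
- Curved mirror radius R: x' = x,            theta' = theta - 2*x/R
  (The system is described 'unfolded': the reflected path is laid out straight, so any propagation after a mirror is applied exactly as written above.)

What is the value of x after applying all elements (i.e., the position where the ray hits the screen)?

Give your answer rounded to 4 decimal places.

Answer: 16.6724

Derivation:
Initial: x=-8.0000 theta=-0.1000
After 1 (propagate distance d=21): x=-10.1000 theta=-0.1000
After 2 (thin lens f=29): x=-10.1000 theta=36/145 (≈0.2483)
After 3 (propagate distance d=27): x=-197/58 (≈-3.3966) theta=36/145 (≈0.2483)
After 4 (thin lens f=20): x=-197/58 (≈-3.3966) theta=97/232 (≈0.4181)
After 5 (propagate distance d=48 (to screen)): x=967/58 (≈16.6724) theta=97/232 (≈0.4181)
Rounded to 4 decimal places: x = 16.6724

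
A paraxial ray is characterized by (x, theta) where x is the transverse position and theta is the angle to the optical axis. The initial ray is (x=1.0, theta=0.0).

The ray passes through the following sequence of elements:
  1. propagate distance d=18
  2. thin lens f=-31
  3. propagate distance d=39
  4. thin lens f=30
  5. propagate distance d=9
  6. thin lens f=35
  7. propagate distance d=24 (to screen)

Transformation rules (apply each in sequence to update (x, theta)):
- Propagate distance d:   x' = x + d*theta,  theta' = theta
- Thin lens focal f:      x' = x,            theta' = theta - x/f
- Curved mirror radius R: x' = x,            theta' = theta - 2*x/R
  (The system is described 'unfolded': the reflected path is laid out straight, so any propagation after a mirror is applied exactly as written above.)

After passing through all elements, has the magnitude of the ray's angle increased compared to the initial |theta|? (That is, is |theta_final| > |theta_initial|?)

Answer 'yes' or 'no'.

Initial: x=1.0000 theta=0.0000
After 1 (propagate distance d=18): x=1.0000 theta=0.0000
After 2 (thin lens f=-31): x=1.0000 theta=1/31 (≈0.0323)
After 3 (propagate distance d=39): x=70/31 (≈2.2581) theta=1/31 (≈0.0323)
After 4 (thin lens f=30): x=70/31 (≈2.2581) theta=-4/93 (≈-0.0430)
After 5 (propagate distance d=9): x=58/31 (≈1.8710) theta=-4/93 (≈-0.0430)
After 6 (thin lens f=35): x=58/31 (≈1.8710) theta=-314/3255 (≈-0.0965)
After 7 (propagate distance d=24 (to screen)): x=-482/1085 (≈-0.4442) theta=-314/3255 (≈-0.0965)
|theta_initial|=0.0000 |theta_final|=314/3255 (≈0.0965) -> increased

Answer: yes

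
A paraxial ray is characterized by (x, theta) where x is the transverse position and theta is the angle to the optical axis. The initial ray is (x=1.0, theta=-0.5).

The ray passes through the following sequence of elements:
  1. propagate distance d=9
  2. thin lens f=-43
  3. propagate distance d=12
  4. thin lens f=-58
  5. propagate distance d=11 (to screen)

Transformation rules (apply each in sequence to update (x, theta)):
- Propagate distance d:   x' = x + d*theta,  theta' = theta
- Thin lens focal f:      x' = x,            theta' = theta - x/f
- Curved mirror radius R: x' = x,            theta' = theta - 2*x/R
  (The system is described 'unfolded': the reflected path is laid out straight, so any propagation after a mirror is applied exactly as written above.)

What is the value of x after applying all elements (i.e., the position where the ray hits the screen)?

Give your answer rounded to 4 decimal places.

Initial: x=1.0000 theta=-0.5000
After 1 (propagate distance d=9): x=-3.5000 theta=-0.5000
After 2 (thin lens f=-43): x=-3.5000 theta=-25/43 (≈-0.5814)
After 3 (propagate distance d=12): x=-901/86 (≈-10.4767) theta=-25/43 (≈-0.5814)
After 4 (thin lens f=-58): x=-901/86 (≈-10.4767) theta=-3801/4988 (≈-0.7620)
After 5 (propagate distance d=11 (to screen)): x=-94069/4988 (≈-18.8591) theta=-3801/4988 (≈-0.7620)
Rounded to 4 decimal places: x = -18.8591

Answer: -18.8591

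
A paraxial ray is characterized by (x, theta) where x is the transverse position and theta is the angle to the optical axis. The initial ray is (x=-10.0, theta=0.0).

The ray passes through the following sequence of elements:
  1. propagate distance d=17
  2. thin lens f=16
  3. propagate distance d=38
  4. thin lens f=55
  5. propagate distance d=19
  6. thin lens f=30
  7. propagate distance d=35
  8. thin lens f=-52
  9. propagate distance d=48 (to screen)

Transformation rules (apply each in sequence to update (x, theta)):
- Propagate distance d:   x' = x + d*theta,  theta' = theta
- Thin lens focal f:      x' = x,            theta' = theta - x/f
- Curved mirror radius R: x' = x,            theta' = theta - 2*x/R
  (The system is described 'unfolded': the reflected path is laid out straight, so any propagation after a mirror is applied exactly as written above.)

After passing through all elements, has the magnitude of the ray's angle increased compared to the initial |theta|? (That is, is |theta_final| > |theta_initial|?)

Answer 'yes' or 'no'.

Answer: yes

Derivation:
Initial: x=-10.0000 theta=0.0000
After 1 (propagate distance d=17): x=-10.0000 theta=0.0000
After 2 (thin lens f=16): x=-10.0000 theta=0.6250
After 3 (propagate distance d=38): x=13.7500 theta=0.6250
After 4 (thin lens f=55): x=13.7500 theta=0.3750
After 5 (propagate distance d=19): x=20.8750 theta=0.3750
After 6 (thin lens f=30): x=20.8750 theta=-77/240 (≈-0.3208)
After 7 (propagate distance d=35): x=463/48 (≈9.6458) theta=-77/240 (≈-0.3208)
After 8 (thin lens f=-52): x=463/48 (≈9.6458) theta=-563/4160 (≈-0.1353)
After 9 (propagate distance d=48 (to screen)): x=9827/3120 (≈3.1497) theta=-563/4160 (≈-0.1353)
|theta_initial|=0.0000 |theta_final|=563/4160 (≈0.1353) -> increased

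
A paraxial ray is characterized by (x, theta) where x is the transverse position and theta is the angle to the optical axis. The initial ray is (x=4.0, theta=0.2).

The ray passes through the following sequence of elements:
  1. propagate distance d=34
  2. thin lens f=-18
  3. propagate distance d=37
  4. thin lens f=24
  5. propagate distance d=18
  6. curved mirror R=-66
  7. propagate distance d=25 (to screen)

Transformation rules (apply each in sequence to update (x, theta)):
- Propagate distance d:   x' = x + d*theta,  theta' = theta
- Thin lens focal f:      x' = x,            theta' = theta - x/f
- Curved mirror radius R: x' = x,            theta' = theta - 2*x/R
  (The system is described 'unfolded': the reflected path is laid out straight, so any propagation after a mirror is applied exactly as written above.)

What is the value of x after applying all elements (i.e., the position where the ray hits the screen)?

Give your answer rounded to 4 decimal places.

Initial: x=4.0000 theta=0.2000
After 1 (propagate distance d=34): x=10.8000 theta=0.2000
After 2 (thin lens f=-18): x=10.8000 theta=0.8000
After 3 (propagate distance d=37): x=40.4000 theta=0.8000
After 4 (thin lens f=24): x=40.4000 theta=-53/60 (≈-0.8833)
After 5 (propagate distance d=18): x=24.5000 theta=-53/60 (≈-0.8833)
After 6 (curved mirror R=-66): x=24.5000 theta=-31/220 (≈-0.1409)
After 7 (propagate distance d=25 (to screen)): x=923/44 (≈20.9773) theta=-31/220 (≈-0.1409)
Rounded to 4 decimal places: x = 20.9773

Answer: 20.9773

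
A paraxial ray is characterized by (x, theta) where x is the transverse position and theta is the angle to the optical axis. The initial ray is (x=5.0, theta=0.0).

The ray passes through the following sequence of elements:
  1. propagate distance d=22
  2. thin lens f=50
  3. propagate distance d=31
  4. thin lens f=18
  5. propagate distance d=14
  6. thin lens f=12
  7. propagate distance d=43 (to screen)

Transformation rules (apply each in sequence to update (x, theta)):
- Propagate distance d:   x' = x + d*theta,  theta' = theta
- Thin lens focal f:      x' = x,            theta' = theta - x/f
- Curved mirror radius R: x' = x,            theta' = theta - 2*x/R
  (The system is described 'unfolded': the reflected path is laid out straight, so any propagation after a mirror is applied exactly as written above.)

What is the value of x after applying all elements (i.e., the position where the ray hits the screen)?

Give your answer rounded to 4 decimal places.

Initial: x=5.0000 theta=0.0000
After 1 (propagate distance d=22): x=5.0000 theta=0.0000
After 2 (thin lens f=50): x=5.0000 theta=-0.1000
After 3 (propagate distance d=31): x=1.9000 theta=-0.1000
After 4 (thin lens f=18): x=1.9000 theta=-37/180 (≈-0.2056)
After 5 (propagate distance d=14): x=-44/45 (≈-0.9778) theta=-37/180 (≈-0.2056)
After 6 (thin lens f=12): x=-44/45 (≈-0.9778) theta=-67/540 (≈-0.1241)
After 7 (propagate distance d=43 (to screen)): x=-3409/540 (≈-6.3130) theta=-67/540 (≈-0.1241)
Rounded to 4 decimal places: x = -6.3130

Answer: -6.3130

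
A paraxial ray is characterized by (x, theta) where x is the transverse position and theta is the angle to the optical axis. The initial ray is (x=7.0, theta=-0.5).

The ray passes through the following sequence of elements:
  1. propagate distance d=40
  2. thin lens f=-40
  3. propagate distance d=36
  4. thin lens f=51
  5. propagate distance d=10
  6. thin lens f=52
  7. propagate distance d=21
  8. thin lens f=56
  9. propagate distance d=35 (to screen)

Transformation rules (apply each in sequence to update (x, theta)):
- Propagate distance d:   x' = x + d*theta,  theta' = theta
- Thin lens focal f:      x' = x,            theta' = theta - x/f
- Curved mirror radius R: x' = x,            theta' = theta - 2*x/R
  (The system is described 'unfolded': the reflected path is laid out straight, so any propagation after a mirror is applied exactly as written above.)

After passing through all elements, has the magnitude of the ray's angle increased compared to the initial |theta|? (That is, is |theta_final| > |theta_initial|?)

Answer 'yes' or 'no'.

Initial: x=7.0000 theta=-0.5000
After 1 (propagate distance d=40): x=-13.0000 theta=-0.5000
After 2 (thin lens f=-40): x=-13.0000 theta=-0.8250
After 3 (propagate distance d=36): x=-42.7000 theta=-0.8250
After 4 (thin lens f=51): x=-42.7000 theta=5/408 (≈0.0123)
After 5 (propagate distance d=10): x=-43429/1020 (≈-42.5775) theta=5/408 (≈0.0123)
After 6 (thin lens f=52): x=-43429/1020 (≈-42.5775) theta=14693/17680 (≈0.8311)
After 7 (propagate distance d=21): x=-1332649/53040 (≈-25.1254) theta=14693/17680 (≈0.8311)
After 8 (thin lens f=56): x=-1332649/53040 (≈-25.1254) theta=3801073/2970240 (≈1.2797)
After 9 (propagate distance d=35 (to screen)): x=2781391/141440 (≈19.6648) theta=3801073/2970240 (≈1.2797)
|theta_initial|=0.5000 |theta_final|=3801073/2970240 (≈1.2797) -> increased

Answer: yes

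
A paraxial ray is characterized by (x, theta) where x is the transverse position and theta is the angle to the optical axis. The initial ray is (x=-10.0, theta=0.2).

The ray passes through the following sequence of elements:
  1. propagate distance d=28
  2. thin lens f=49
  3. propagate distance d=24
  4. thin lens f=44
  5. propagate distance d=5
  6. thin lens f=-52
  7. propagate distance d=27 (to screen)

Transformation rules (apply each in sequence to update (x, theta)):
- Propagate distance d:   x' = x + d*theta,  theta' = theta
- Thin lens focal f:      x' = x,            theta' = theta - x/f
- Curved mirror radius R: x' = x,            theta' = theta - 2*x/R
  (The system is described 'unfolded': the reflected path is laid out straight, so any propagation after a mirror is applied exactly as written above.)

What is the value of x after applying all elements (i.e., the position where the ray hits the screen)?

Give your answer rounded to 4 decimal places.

Answer: 11.8986

Derivation:
Initial: x=-10.0000 theta=0.2000
After 1 (propagate distance d=28): x=-4.4000 theta=0.2000
After 2 (thin lens f=49): x=-4.4000 theta=71/245 (≈0.2898)
After 3 (propagate distance d=24): x=626/245 (≈2.5551) theta=71/245 (≈0.2898)
After 4 (thin lens f=44): x=626/245 (≈2.5551) theta=1249/5390 (≈0.2317)
After 5 (propagate distance d=5): x=20017/5390 (≈3.7137) theta=1249/5390 (≈0.2317)
After 6 (thin lens f=-52): x=20017/5390 (≈3.7137) theta=16993/56056 (≈0.3031)
After 7 (propagate distance d=27 (to screen)): x=3334939/280280 (≈11.8986) theta=16993/56056 (≈0.3031)
Rounded to 4 decimal places: x = 11.8986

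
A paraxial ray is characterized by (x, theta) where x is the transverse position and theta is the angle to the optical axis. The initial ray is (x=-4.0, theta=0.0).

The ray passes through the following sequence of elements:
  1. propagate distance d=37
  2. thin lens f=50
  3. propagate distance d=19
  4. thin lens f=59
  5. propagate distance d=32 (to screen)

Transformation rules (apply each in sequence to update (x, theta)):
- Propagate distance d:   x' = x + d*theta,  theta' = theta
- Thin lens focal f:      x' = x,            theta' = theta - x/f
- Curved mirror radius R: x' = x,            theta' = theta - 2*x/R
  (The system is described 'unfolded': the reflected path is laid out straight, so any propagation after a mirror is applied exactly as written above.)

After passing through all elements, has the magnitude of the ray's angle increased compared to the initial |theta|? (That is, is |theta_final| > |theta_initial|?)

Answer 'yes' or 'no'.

Initial: x=-4.0000 theta=0.0000
After 1 (propagate distance d=37): x=-4.0000 theta=0.0000
After 2 (thin lens f=50): x=-4.0000 theta=0.0800
After 3 (propagate distance d=19): x=-2.4800 theta=0.0800
After 4 (thin lens f=59): x=-2.4800 theta=36/295 (≈0.1220)
After 5 (propagate distance d=32 (to screen)): x=2102/1475 (≈1.4251) theta=36/295 (≈0.1220)
|theta_initial|=0.0000 |theta_final|=36/295 (≈0.1220) -> increased

Answer: yes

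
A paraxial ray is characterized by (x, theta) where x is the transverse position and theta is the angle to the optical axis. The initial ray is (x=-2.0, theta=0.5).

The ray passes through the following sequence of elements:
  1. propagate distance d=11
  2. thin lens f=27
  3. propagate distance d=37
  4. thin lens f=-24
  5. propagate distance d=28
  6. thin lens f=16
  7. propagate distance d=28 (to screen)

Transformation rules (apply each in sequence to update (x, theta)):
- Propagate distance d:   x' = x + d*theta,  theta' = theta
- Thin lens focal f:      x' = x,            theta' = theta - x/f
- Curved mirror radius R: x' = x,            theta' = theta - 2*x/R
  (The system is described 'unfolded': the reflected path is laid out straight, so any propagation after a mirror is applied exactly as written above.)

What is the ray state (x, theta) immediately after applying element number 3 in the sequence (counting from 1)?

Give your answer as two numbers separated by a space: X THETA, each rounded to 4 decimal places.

Answer: 17.2037 0.3704

Derivation:
Initial: x=-2.0000 theta=0.5000
After 1 (propagate distance d=11): x=3.5000 theta=0.5000
After 2 (thin lens f=27): x=3.5000 theta=10/27 (≈0.3704)
After 3 (propagate distance d=37): x=929/54 (≈17.2037) theta=10/27 (≈0.3704)
Rounded to 4 decimal places: x = 17.2037, theta = 0.3704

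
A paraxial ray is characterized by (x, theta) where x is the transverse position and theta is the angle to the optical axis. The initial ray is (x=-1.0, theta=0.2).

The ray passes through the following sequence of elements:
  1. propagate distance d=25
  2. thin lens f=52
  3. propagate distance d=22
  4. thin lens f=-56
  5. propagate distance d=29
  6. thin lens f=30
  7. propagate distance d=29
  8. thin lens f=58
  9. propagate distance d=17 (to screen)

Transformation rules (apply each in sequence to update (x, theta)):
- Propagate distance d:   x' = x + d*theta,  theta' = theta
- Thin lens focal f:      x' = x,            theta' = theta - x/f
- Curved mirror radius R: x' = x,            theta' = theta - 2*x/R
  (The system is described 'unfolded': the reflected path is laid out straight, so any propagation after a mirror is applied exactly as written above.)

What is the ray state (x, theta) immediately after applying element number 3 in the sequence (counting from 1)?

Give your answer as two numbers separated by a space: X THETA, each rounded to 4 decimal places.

Answer: 6.7077 0.1231

Derivation:
Initial: x=-1.0000 theta=0.2000
After 1 (propagate distance d=25): x=4.0000 theta=0.2000
After 2 (thin lens f=52): x=4.0000 theta=8/65 (≈0.1231)
After 3 (propagate distance d=22): x=436/65 (≈6.7077) theta=8/65 (≈0.1231)
Rounded to 4 decimal places: x = 6.7077, theta = 0.1231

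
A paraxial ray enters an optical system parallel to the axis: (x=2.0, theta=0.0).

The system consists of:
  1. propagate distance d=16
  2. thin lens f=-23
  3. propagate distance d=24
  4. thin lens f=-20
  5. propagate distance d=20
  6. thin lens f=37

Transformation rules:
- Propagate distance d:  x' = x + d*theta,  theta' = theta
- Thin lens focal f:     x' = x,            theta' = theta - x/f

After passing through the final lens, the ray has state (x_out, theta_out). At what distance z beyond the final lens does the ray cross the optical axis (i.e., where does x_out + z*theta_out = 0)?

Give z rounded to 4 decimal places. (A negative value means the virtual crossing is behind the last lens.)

Initial: x=2.0000 theta=0.0000
After 1 (propagate distance d=16): x=2.0000 theta=0.0000
After 2 (thin lens f=-23): x=2.0000 theta=2/23 (≈0.0870)
After 3 (propagate distance d=24): x=94/23 (≈4.0870) theta=2/23 (≈0.0870)
After 4 (thin lens f=-20): x=94/23 (≈4.0870) theta=67/230 (≈0.2913)
After 5 (propagate distance d=20): x=228/23 (≈9.9130) theta=67/230 (≈0.2913)
After 6 (thin lens f=37): x=228/23 (≈9.9130) theta=199/8510 (≈0.0234)
z_focus = -x_out/theta_out = -(228/23)/(199/8510) = -84360/199 ≈ -423.9196
Rounded to 4 decimal places: z = -423.9196

Answer: -423.9196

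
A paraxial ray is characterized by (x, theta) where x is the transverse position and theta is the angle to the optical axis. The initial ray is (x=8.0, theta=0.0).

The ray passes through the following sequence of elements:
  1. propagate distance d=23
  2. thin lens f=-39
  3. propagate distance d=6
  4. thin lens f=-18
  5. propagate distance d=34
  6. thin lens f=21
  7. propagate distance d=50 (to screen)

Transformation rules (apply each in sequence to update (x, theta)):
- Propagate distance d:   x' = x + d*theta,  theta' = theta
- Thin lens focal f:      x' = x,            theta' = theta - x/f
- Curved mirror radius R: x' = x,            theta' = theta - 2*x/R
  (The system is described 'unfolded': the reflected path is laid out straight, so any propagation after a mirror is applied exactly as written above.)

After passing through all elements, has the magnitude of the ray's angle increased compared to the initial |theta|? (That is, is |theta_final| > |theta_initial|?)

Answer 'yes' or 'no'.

Initial: x=8.0000 theta=0.0000
After 1 (propagate distance d=23): x=8.0000 theta=0.0000
After 2 (thin lens f=-39): x=8.0000 theta=8/39 (≈0.2051)
After 3 (propagate distance d=6): x=120/13 (≈9.2308) theta=8/39 (≈0.2051)
After 4 (thin lens f=-18): x=120/13 (≈9.2308) theta=28/39 (≈0.7179)
After 5 (propagate distance d=34): x=1312/39 (≈33.6410) theta=28/39 (≈0.7179)
After 6 (thin lens f=21): x=1312/39 (≈33.6410) theta=-724/819 (≈-0.8840)
After 7 (propagate distance d=50 (to screen)): x=-8648/819 (≈-10.5592) theta=-724/819 (≈-0.8840)
|theta_initial|=0.0000 |theta_final|=724/819 (≈0.8840) -> increased

Answer: yes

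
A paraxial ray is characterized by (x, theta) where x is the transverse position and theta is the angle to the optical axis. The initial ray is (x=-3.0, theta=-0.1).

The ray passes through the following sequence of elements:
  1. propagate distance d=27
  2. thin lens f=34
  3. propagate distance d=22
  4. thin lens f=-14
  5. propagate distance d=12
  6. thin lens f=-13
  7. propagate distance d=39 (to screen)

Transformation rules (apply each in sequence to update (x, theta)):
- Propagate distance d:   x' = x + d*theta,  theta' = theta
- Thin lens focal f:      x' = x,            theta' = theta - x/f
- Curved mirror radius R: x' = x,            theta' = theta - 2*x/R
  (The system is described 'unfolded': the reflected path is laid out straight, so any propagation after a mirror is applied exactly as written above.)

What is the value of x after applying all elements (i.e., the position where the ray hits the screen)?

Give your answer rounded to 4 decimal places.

Answer: -37.1349

Derivation:
Initial: x=-3.0000 theta=-0.1000
After 1 (propagate distance d=27): x=-5.7000 theta=-0.1000
After 2 (thin lens f=34): x=-5.7000 theta=23/340 (≈0.0676)
After 3 (propagate distance d=22): x=-358/85 (≈-4.2118) theta=23/340 (≈0.0676)
After 4 (thin lens f=-14): x=-358/85 (≈-4.2118) theta=-111/476 (≈-0.2332)
After 5 (propagate distance d=12): x=-4171/595 (≈-7.0101) theta=-111/476 (≈-0.2332)
After 6 (thin lens f=-13): x=-4171/595 (≈-7.0101) theta=-23899/30940 (≈-0.7724)
After 7 (propagate distance d=39 (to screen)): x=-88381/2380 (≈-37.1349) theta=-23899/30940 (≈-0.7724)
Rounded to 4 decimal places: x = -37.1349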